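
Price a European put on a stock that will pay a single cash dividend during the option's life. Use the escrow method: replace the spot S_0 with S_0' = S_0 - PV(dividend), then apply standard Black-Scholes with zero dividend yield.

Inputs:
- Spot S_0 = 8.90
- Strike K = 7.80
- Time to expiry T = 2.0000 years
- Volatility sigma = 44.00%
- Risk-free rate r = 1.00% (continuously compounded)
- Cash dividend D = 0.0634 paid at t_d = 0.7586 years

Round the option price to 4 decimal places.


PV(D) = D * exp(-r * t_d) = 0.0634 * 0.99244270 = 0.06292087
S_0' = S_0 - PV(D) = 8.9000 - 0.06292087 = 8.83707913
d1 = (ln(S_0'/K) + (r + sigma^2/2)*T) / (sigma*sqrt(T)) = 0.54388191
d2 = d1 - sigma*sqrt(T) = -0.07837206
exp(-rT) = 0.98019867
N(-d1) = 0.29326137; N(-d2) = 0.53123395
P = K * exp(-rT) * N(-d2) - S_0' * N(-d1) = 7.8000 * 0.98019867 * 0.53123395 - 8.83707913 * 0.29326137 = 1.4700

Answer: Price = 1.4700


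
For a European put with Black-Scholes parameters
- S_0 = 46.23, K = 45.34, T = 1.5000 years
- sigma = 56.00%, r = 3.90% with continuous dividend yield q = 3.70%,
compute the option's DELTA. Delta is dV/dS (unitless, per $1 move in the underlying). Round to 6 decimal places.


Answer: Delta = -0.334501

Derivation:
d1 = 0.3756457175; d2 = -0.3102114105
phi(d1) = 0.3717649848; exp(-qT) = 0.9460120237; exp(-rT) = 0.9431782404
N(-d1) = 0.3535901491
Delta = -exp(-qT) * N(-d1) = -0.9460120237 * 0.3535901491 = -0.334501


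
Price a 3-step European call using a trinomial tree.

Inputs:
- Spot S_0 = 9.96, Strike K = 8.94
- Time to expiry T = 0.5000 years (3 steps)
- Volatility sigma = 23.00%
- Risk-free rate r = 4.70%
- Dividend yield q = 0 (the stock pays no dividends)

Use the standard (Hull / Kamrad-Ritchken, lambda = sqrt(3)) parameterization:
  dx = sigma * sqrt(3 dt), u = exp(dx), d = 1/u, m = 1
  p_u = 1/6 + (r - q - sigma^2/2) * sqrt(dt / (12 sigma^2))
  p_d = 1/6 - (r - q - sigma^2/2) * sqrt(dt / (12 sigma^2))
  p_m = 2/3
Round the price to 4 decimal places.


Answer: Price = V(0,0) = 1.4237

Derivation:
dt = T/N = 0.166667; dx = sigma*sqrt(3*dt) = 0.162635
u = exp(dx) = 1.176607; d = 1/u = 0.849902
p_u = 0.177196, p_m = 0.666667, p_d = 0.156137
Discount per step: exp(-r*dt) = 0.992197
Stock lattice S(k, j) with j the centered position index:
  k=0: S(0,+0) = 9.9600
  k=1: S(1,-1) = 8.4650; S(1,+0) = 9.9600; S(1,+1) = 11.7190
  k=2: S(2,-2) = 7.1944; S(2,-1) = 8.4650; S(2,+0) = 9.9600; S(2,+1) = 11.7190; S(2,+2) = 13.7887
  k=3: S(3,-3) = 6.1146; S(3,-2) = 7.1944; S(3,-1) = 8.4650; S(3,+0) = 9.9600; S(3,+1) = 11.7190; S(3,+2) = 13.7887; S(3,+3) = 16.2238
Terminal payoffs V(N, j) = max(S_T - K, 0):
  V(3,-3) = 0.000000; V(3,-2) = 0.000000; V(3,-1) = 0.000000; V(3,+0) = 1.020000; V(3,+1) = 2.779002; V(3,+2) = 4.848656; V(3,+3) = 7.283824
Backward induction: V(k, j) = exp(-r*dt) * [p_u * V(k+1, j+1) + p_m * V(k+1, j) + p_d * V(k+1, j-1)]
  V(2,-2) = exp(-r*dt) * [p_u*0.000000 + p_m*0.000000 + p_d*0.000000] = 0.000000
  V(2,-1) = exp(-r*dt) * [p_u*1.020000 + p_m*0.000000 + p_d*0.000000] = 0.179330
  V(2,+0) = exp(-r*dt) * [p_u*2.779002 + p_m*1.020000 + p_d*0.000000] = 1.163281
  V(2,+1) = exp(-r*dt) * [p_u*4.848656 + p_m*2.779002 + p_d*1.020000] = 2.848690
  V(2,+2) = exp(-r*dt) * [p_u*7.283824 + p_m*4.848656 + p_d*2.779002] = 4.918331
  V(1,-1) = exp(-r*dt) * [p_u*1.163281 + p_m*0.179330 + p_d*0.000000] = 0.323141
  V(1,+0) = exp(-r*dt) * [p_u*2.848690 + p_m*1.163281 + p_d*0.179330] = 1.298090
  V(1,+1) = exp(-r*dt) * [p_u*4.918331 + p_m*2.848690 + p_d*1.163281] = 2.929232
  V(0,+0) = exp(-r*dt) * [p_u*2.929232 + p_m*1.298090 + p_d*0.323141] = 1.423701


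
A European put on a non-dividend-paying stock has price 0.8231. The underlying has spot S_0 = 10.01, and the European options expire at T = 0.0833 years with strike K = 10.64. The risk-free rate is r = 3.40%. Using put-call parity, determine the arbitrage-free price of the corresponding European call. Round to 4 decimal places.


Answer: Call price = 0.2232

Derivation:
Put-call parity: C - P = S_0 * exp(-qT) - K * exp(-rT).
S_0 * exp(-qT) = 10.0100 * 1.00000000 = 10.01000000
K * exp(-rT) = 10.6400 * 0.99717181 = 10.60990803
C = P + S*exp(-qT) - K*exp(-rT)
C = 0.8231 + 10.01000000 - 10.60990803 = 0.2232


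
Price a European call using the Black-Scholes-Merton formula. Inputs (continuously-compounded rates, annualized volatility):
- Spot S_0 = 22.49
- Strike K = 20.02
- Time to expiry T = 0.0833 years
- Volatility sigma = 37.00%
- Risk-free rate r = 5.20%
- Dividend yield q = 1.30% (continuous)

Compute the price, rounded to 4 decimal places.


d1 = (ln(S/K) + (r - q + 0.5*sigma^2) * T) / (sigma * sqrt(T)) = 1.17325042
d2 = d1 - sigma * sqrt(T) = 1.06646198
exp(-rT) = 0.99567777; exp(-qT) = 0.99891769
C = S_0 * exp(-qT) * N(d1) - K * exp(-rT) * N(d2)
N(d1) = 0.87965230; N(d2) = 0.85689257
C = 22.4900 * 0.99891769 * 0.87965230 - 20.0200 * 0.99567777 * 0.85689257 = 2.6811

Answer: Price = 2.6811


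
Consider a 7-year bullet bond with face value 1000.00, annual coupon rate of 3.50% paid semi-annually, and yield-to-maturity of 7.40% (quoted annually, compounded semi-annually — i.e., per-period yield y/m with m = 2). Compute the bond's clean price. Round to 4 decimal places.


Coupon per period c = face * coupon_rate / m = 17.500000
Periods per year m = 2; per-period yield y/m = 0.037000
Number of cashflows N = 14
Cashflows (t years, CF_t, discount factor 1/(1+y/m)^(m*t), PV):
  t = 0.5000: CF_t = 17.500000, DF = 0.964320, PV = 16.875603
  t = 1.0000: CF_t = 17.500000, DF = 0.929913, PV = 16.273484
  t = 1.5000: CF_t = 17.500000, DF = 0.896734, PV = 15.692848
  t = 2.0000: CF_t = 17.500000, DF = 0.864739, PV = 15.132930
  t = 2.5000: CF_t = 17.500000, DF = 0.833885, PV = 14.592989
  t = 3.0000: CF_t = 17.500000, DF = 0.804132, PV = 14.072314
  t = 3.5000: CF_t = 17.500000, DF = 0.775441, PV = 13.570216
  t = 4.0000: CF_t = 17.500000, DF = 0.747773, PV = 13.086033
  t = 4.5000: CF_t = 17.500000, DF = 0.721093, PV = 12.619125
  t = 5.0000: CF_t = 17.500000, DF = 0.695364, PV = 12.168877
  t = 5.5000: CF_t = 17.500000, DF = 0.670554, PV = 11.734693
  t = 6.0000: CF_t = 17.500000, DF = 0.646629, PV = 11.316001
  t = 6.5000: CF_t = 17.500000, DF = 0.623557, PV = 10.912248
  t = 7.0000: CF_t = 1017.500000, DF = 0.601309, PV = 611.831494
Price P = sum_t PV_t = 789.878853

Answer: Price = 789.8789


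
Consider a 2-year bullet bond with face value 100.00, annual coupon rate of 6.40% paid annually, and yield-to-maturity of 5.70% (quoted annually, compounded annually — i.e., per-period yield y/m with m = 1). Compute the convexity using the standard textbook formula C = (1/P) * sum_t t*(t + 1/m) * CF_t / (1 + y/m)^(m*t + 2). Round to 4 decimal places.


Answer: Convexity = 5.1563

Derivation:
Coupon per period c = face * coupon_rate / m = 6.400000
Periods per year m = 1; per-period yield y/m = 0.057000
Number of cashflows N = 2
Cashflows (t years, CF_t, discount factor 1/(1+y/m)^(m*t), PV):
  t = 1.0000: CF_t = 6.400000, DF = 0.946074, PV = 6.054872
  t = 2.0000: CF_t = 106.400000, DF = 0.895056, PV = 95.233918
Price P = sum_t PV_t = 101.288791
Convexity numerator sum_t t*(t + 1/m) * CF_t / (1+y/m)^(m*t + 2):
  t = 1.0000: term = 10.838895
  t = 2.0000: term = 511.437925
Convexity = (1/P) * sum = 522.276820 / 101.288791 = 5.156314


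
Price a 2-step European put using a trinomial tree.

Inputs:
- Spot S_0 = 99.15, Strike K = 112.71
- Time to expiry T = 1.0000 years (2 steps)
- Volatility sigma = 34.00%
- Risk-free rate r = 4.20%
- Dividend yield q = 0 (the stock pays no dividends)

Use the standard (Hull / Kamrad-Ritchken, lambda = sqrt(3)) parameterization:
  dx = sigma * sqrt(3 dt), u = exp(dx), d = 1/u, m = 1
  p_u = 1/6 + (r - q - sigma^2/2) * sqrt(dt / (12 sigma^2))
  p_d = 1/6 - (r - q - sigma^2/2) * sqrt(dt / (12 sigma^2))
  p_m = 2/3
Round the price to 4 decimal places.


dt = T/N = 0.500000; dx = sigma*sqrt(3*dt) = 0.416413
u = exp(dx) = 1.516512; d = 1/u = 0.659408
p_u = 0.157181, p_m = 0.666667, p_d = 0.176152
Discount per step: exp(-r*dt) = 0.979219
Stock lattice S(k, j) with j the centered position index:
  k=0: S(0,+0) = 99.1500
  k=1: S(1,-1) = 65.3803; S(1,+0) = 99.1500; S(1,+1) = 150.3622
  k=2: S(2,-2) = 43.1123; S(2,-1) = 65.3803; S(2,+0) = 99.1500; S(2,+1) = 150.3622; S(2,+2) = 228.0262
Terminal payoffs V(N, j) = max(K - S_T, 0):
  V(2,-2) = 69.597743; V(2,-1) = 47.329726; V(2,+0) = 13.560000; V(2,+1) = 0.000000; V(2,+2) = 0.000000
Backward induction: V(k, j) = exp(-r*dt) * [p_u * V(k+1, j+1) + p_m * V(k+1, j) + p_d * V(k+1, j-1)]
  V(1,-1) = exp(-r*dt) * [p_u*13.560000 + p_m*47.329726 + p_d*69.597743] = 44.989564
  V(1,+0) = exp(-r*dt) * [p_u*0.000000 + p_m*13.560000 + p_d*47.329726] = 17.016129
  V(1,+1) = exp(-r*dt) * [p_u*0.000000 + p_m*0.000000 + p_d*13.560000] = 2.338989
  V(0,+0) = exp(-r*dt) * [p_u*2.338989 + p_m*17.016129 + p_d*44.989564] = 19.228680

Answer: Price = V(0,0) = 19.2287


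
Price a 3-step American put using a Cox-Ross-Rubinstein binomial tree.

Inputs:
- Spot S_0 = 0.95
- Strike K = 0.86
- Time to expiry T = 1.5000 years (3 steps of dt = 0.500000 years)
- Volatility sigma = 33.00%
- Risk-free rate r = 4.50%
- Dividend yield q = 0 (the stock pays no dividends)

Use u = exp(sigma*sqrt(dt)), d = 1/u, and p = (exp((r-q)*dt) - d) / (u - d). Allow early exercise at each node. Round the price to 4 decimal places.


Answer: Price = V(0,0) = 0.0913

Derivation:
dt = T/N = 0.500000
u = exp(sigma*sqrt(dt)) = 1.262817; d = 1/u = 0.791880
p = (exp((r-q)*dt) - d) / (u - d) = 0.490246
Discount per step: exp(-r*dt) = 0.977751
Stock lattice S(k, i) with i counting down-moves:
  k=0: S(0,0) = 0.9500
  k=1: S(1,0) = 1.1997; S(1,1) = 0.7523
  k=2: S(2,0) = 1.5150; S(2,1) = 0.9500; S(2,2) = 0.5957
  k=3: S(3,0) = 1.9131; S(3,1) = 1.1997; S(3,2) = 0.7523; S(3,3) = 0.4717
Terminal payoffs V(N, i) = max(K - S_T, 0):
  V(3,0) = 0.000000; V(3,1) = 0.000000; V(3,2) = 0.107714; V(3,3) = 0.388261
Backward induction: V(k, i) = exp(-r*dt) * [p * V(k+1, i) + (1-p) * V(k+1, i+1)]; then take max(V_cont, immediate exercise) for American.
  V(2,0) = exp(-r*dt) * [p*0.000000 + (1-p)*0.000000] = 0.000000; exercise = 0.000000; V(2,0) = max -> 0.000000
  V(2,1) = exp(-r*dt) * [p*0.000000 + (1-p)*0.107714] = 0.053686; exercise = 0.000000; V(2,1) = max -> 0.053686
  V(2,2) = exp(-r*dt) * [p*0.107714 + (1-p)*0.388261] = 0.245146; exercise = 0.264280; V(2,2) = max -> 0.264280
  V(1,0) = exp(-r*dt) * [p*0.000000 + (1-p)*0.053686] = 0.026758; exercise = 0.000000; V(1,0) = max -> 0.026758
  V(1,1) = exp(-r*dt) * [p*0.053686 + (1-p)*0.264280] = 0.157454; exercise = 0.107714; V(1,1) = max -> 0.157454
  V(0,0) = exp(-r*dt) * [p*0.026758 + (1-p)*0.157454] = 0.091303; exercise = 0.000000; V(0,0) = max -> 0.091303


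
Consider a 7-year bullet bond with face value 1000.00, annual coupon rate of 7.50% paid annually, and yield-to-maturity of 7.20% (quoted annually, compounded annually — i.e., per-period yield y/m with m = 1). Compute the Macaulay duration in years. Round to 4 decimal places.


Coupon per period c = face * coupon_rate / m = 75.000000
Periods per year m = 1; per-period yield y/m = 0.072000
Number of cashflows N = 7
Cashflows (t years, CF_t, discount factor 1/(1+y/m)^(m*t), PV):
  t = 1.0000: CF_t = 75.000000, DF = 0.932836, PV = 69.962687
  t = 2.0000: CF_t = 75.000000, DF = 0.870183, PV = 65.263700
  t = 3.0000: CF_t = 75.000000, DF = 0.811738, PV = 60.880317
  t = 4.0000: CF_t = 75.000000, DF = 0.757218, PV = 56.791341
  t = 5.0000: CF_t = 75.000000, DF = 0.706360, PV = 52.976997
  t = 6.0000: CF_t = 75.000000, DF = 0.658918, PV = 49.418840
  t = 7.0000: CF_t = 1075.000000, DF = 0.614662, PV = 660.761860
Price P = sum_t PV_t = 1016.055742
Macaulay numerator sum_t t * PV_t:
  t * PV_t at t = 1.0000: 69.962687
  t * PV_t at t = 2.0000: 130.527400
  t * PV_t at t = 3.0000: 182.640952
  t * PV_t at t = 4.0000: 227.165363
  t * PV_t at t = 5.0000: 264.884985
  t * PV_t at t = 6.0000: 296.513043
  t * PV_t at t = 7.0000: 4625.333017
Macaulay duration D = (sum_t t * PV_t) / P = 5797.027447 / 1016.055742 = 5.705423

Answer: Macaulay duration = 5.7054 years


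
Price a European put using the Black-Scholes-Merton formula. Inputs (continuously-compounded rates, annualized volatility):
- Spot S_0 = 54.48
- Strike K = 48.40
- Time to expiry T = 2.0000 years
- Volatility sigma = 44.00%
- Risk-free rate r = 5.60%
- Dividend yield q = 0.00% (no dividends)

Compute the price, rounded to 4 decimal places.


d1 = (ln(S/K) + (r - q + 0.5*sigma^2) * T) / (sigma * sqrt(T)) = 0.68128750
d2 = d1 - sigma * sqrt(T) = 0.05903353
exp(-rT) = 0.89404426; exp(-qT) = 1.00000000
P = K * exp(-rT) * N(-d2) - S_0 * exp(-qT) * N(-d1)
N(-d1) = 0.24784480; N(-d2) = 0.47646270
P = 48.4000 * 0.89404426 * 0.47646270 - 54.4800 * 1.00000000 * 0.24784480 = 7.1148

Answer: Price = 7.1148


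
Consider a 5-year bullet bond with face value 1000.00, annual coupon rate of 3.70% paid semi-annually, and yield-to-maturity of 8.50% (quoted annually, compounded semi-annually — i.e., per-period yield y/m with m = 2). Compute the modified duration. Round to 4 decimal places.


Coupon per period c = face * coupon_rate / m = 18.500000
Periods per year m = 2; per-period yield y/m = 0.042500
Number of cashflows N = 10
Cashflows (t years, CF_t, discount factor 1/(1+y/m)^(m*t), PV):
  t = 0.5000: CF_t = 18.500000, DF = 0.959233, PV = 17.745803
  t = 1.0000: CF_t = 18.500000, DF = 0.920127, PV = 17.022353
  t = 1.5000: CF_t = 18.500000, DF = 0.882616, PV = 16.328396
  t = 2.0000: CF_t = 18.500000, DF = 0.846634, PV = 15.662730
  t = 2.5000: CF_t = 18.500000, DF = 0.812119, PV = 15.024202
  t = 3.0000: CF_t = 18.500000, DF = 0.779011, PV = 14.411704
  t = 3.5000: CF_t = 18.500000, DF = 0.747253, PV = 13.824177
  t = 4.0000: CF_t = 18.500000, DF = 0.716789, PV = 13.260601
  t = 4.5000: CF_t = 18.500000, DF = 0.687568, PV = 12.720001
  t = 5.0000: CF_t = 1018.500000, DF = 0.659537, PV = 671.738742
Price P = sum_t PV_t = 807.738712
First compute Macaulay numerator sum_t t * PV_t:
  t * PV_t at t = 0.5000: 8.872902
  t * PV_t at t = 1.0000: 17.022353
  t * PV_t at t = 1.5000: 24.492595
  t * PV_t at t = 2.0000: 31.325461
  t * PV_t at t = 2.5000: 37.560505
  t * PV_t at t = 3.0000: 43.235113
  t * PV_t at t = 3.5000: 48.384619
  t * PV_t at t = 4.0000: 53.042405
  t * PV_t at t = 4.5000: 57.240006
  t * PV_t at t = 5.0000: 3358.693712
Macaulay duration D = 3679.869671 / 807.738712 = 4.555767
Modified duration = D / (1 + y/m) = 4.555767 / (1 + 0.042500) = 4.370041

Answer: Modified duration = 4.3700


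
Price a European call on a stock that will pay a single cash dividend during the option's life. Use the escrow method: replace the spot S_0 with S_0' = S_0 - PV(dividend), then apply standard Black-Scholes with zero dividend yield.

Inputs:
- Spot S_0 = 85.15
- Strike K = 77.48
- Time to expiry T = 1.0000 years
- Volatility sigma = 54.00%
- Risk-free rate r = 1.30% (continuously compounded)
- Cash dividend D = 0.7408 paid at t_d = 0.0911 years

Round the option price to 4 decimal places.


PV(D) = D * exp(-r * t_d) = 0.7408 * 0.99881640 = 0.73992319
S_0' = S_0 - PV(D) = 85.1500 - 0.73992319 = 84.41007681
d1 = (ln(S_0'/K) + (r + sigma^2/2)*T) / (sigma*sqrt(T)) = 0.45271657
d2 = d1 - sigma*sqrt(T) = -0.08728343
exp(-rT) = 0.98708414
N(d1) = 0.67462358; N(d2) = 0.46522311
C = S_0' * N(d1) - K * exp(-rT) * N(d2) = 84.41007681 * 0.67462358 - 77.4800 * 0.98708414 * 0.46522311 = 21.3651

Answer: Price = 21.3651


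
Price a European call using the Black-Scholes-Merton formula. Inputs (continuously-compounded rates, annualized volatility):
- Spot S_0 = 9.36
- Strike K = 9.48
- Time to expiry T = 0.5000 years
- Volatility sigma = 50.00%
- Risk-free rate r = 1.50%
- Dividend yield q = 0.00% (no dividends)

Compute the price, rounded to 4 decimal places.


Answer: Price = 1.2924

Derivation:
d1 = (ln(S/K) + (r - q + 0.5*sigma^2) * T) / (sigma * sqrt(T)) = 0.16195849
d2 = d1 - sigma * sqrt(T) = -0.19159490
exp(-rT) = 0.99252805; exp(-qT) = 1.00000000
C = S_0 * exp(-qT) * N(d1) - K * exp(-rT) * N(d2)
N(d1) = 0.56433073; N(d2) = 0.42402977
C = 9.3600 * 1.00000000 * 0.56433073 - 9.4800 * 0.99252805 * 0.42402977 = 1.2924


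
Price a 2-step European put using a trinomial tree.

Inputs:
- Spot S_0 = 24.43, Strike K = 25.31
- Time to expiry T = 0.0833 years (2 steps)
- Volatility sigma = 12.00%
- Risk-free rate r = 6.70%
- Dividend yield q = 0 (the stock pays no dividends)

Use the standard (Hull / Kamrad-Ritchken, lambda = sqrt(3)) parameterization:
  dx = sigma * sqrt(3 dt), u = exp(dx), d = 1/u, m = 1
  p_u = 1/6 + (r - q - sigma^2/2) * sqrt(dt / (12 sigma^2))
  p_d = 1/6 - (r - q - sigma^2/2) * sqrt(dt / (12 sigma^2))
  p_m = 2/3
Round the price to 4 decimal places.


Answer: Price = V(0,0) = 0.8347

Derivation:
dt = T/N = 0.041650; dx = sigma*sqrt(3*dt) = 0.042418
u = exp(dx) = 1.043330; d = 1/u = 0.958469
p_u = 0.196025, p_m = 0.666667, p_d = 0.137308
Discount per step: exp(-r*dt) = 0.997213
Stock lattice S(k, j) with j the centered position index:
  k=0: S(0,+0) = 24.4300
  k=1: S(1,-1) = 23.4154; S(1,+0) = 24.4300; S(1,+1) = 25.4886
  k=2: S(2,-2) = 22.4429; S(2,-1) = 23.4154; S(2,+0) = 24.4300; S(2,+1) = 25.4886; S(2,+2) = 26.5930
Terminal payoffs V(N, j) = max(K - S_T, 0):
  V(2,-2) = 2.867061; V(2,-1) = 1.894599; V(2,+0) = 0.880000; V(2,+1) = 0.000000; V(2,+2) = 0.000000
Backward induction: V(k, j) = exp(-r*dt) * [p_u * V(k+1, j+1) + p_m * V(k+1, j) + p_d * V(k+1, j-1)]
  V(1,-1) = exp(-r*dt) * [p_u*0.880000 + p_m*1.894599 + p_d*2.867061] = 1.824141
  V(1,+0) = exp(-r*dt) * [p_u*0.000000 + p_m*0.880000 + p_d*1.894599] = 0.844450
  V(1,+1) = exp(-r*dt) * [p_u*0.000000 + p_m*0.000000 + p_d*0.880000] = 0.120494
  V(0,+0) = exp(-r*dt) * [p_u*0.120494 + p_m*0.844450 + p_d*1.824141] = 0.834723


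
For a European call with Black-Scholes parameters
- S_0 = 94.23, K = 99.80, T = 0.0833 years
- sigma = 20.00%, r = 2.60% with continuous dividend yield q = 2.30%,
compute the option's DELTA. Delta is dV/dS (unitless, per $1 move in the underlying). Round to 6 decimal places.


d1 = -0.9617175245; d2 = -1.0194410033
phi(d1) = 0.2512293953; exp(-qT) = 0.9980859342; exp(-rT) = 0.9978365437
N(d1) = 0.1680957585
Delta = exp(-qT) * N(d1) = 0.9980859342 * 0.1680957585 = 0.167774

Answer: Delta = 0.167774


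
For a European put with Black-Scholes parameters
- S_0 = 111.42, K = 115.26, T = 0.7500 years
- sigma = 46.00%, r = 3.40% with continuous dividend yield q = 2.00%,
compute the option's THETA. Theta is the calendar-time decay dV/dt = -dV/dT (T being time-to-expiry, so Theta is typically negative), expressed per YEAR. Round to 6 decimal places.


d1 = 0.1404878926; d2 = -0.2578837932
phi(d1) = 0.3950247107; exp(-qT) = 0.9851119396; exp(-rT) = 0.9748223790
Theta = -S*exp(-qT)*phi(d1)*sigma/(2*sqrt(T)) + r*K*exp(-rT)*N(-d2) - q*S*exp(-qT)*N(-d1)
N(-d1) = 0.4441372590; N(-d2) = 0.6017517035; sqrt(T) = 0.8660254038
Term 1 = -111.4200 * 0.9851119396 * 0.3950247107 * 0.4600 / (2 * 0.8660254038) = -11.5151660494
Term 2 = 0.0340 * 115.2600 * 0.9748223790 * 0.6017517035 = 2.2987955693
Term 3 = -0.0200 * 111.4200 * 0.9851119396 * 0.4441372590 = -0.9749805243
Theta = -11.5151660494 + (2.2987955693) + (-0.9749805243) = -10.191351

Answer: Theta = -10.191351


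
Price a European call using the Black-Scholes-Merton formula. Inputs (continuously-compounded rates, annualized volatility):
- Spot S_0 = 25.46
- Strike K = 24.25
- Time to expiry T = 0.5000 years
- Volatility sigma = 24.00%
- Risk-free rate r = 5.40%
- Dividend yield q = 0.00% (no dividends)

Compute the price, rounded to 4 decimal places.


Answer: Price = 2.7487

Derivation:
d1 = (ln(S/K) + (r - q + 0.5*sigma^2) * T) / (sigma * sqrt(T)) = 0.53087206
d2 = d1 - sigma * sqrt(T) = 0.36116643
exp(-rT) = 0.97336124; exp(-qT) = 1.00000000
C = S_0 * exp(-qT) * N(d1) - K * exp(-rT) * N(d2)
N(d1) = 0.70224628; N(d2) = 0.64101248
C = 25.4600 * 1.00000000 * 0.70224628 - 24.2500 * 0.97336124 * 0.64101248 = 2.7487


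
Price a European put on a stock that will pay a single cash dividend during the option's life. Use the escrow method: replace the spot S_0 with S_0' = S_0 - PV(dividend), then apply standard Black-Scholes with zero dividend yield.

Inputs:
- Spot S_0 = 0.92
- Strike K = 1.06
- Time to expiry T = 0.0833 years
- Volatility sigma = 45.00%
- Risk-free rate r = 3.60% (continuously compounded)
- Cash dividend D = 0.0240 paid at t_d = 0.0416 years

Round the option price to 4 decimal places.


Answer: Price = 0.1669

Derivation:
PV(D) = D * exp(-r * t_d) = 0.0240 * 0.99850352 = 0.02396408
S_0' = S_0 - PV(D) = 0.9200 - 0.02396408 = 0.89603592
d1 = (ln(S_0'/K) + (r + sigma^2/2)*T) / (sigma*sqrt(T)) = -1.20583143
d2 = d1 - sigma*sqrt(T) = -1.33570925
exp(-rT) = 0.99700569
N(-d1) = 0.88605875; N(-d2) = 0.90917784
P = K * exp(-rT) * N(-d2) - S_0' * N(-d1) = 1.0600 * 0.99700569 * 0.90917784 - 0.89603592 * 0.88605875 = 0.1669


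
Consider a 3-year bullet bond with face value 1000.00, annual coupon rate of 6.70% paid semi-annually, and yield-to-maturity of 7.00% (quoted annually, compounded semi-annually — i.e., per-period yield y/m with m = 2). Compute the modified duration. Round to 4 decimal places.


Coupon per period c = face * coupon_rate / m = 33.500000
Periods per year m = 2; per-period yield y/m = 0.035000
Number of cashflows N = 6
Cashflows (t years, CF_t, discount factor 1/(1+y/m)^(m*t), PV):
  t = 0.5000: CF_t = 33.500000, DF = 0.966184, PV = 32.367150
  t = 1.0000: CF_t = 33.500000, DF = 0.933511, PV = 31.272608
  t = 1.5000: CF_t = 33.500000, DF = 0.901943, PV = 30.215081
  t = 2.0000: CF_t = 33.500000, DF = 0.871442, PV = 29.193315
  t = 2.5000: CF_t = 33.500000, DF = 0.841973, PV = 28.206101
  t = 3.0000: CF_t = 1033.500000, DF = 0.813501, PV = 840.752916
Price P = sum_t PV_t = 992.007170
First compute Macaulay numerator sum_t t * PV_t:
  t * PV_t at t = 0.5000: 16.183575
  t * PV_t at t = 1.0000: 31.272608
  t * PV_t at t = 1.5000: 45.322621
  t * PV_t at t = 2.0000: 58.386629
  t * PV_t at t = 2.5000: 70.515253
  t * PV_t at t = 3.0000: 2522.258748
Macaulay duration D = 2743.939434 / 992.007170 = 2.766048
Modified duration = D / (1 + y/m) = 2.766048 / (1 + 0.035000) = 2.672510

Answer: Modified duration = 2.6725


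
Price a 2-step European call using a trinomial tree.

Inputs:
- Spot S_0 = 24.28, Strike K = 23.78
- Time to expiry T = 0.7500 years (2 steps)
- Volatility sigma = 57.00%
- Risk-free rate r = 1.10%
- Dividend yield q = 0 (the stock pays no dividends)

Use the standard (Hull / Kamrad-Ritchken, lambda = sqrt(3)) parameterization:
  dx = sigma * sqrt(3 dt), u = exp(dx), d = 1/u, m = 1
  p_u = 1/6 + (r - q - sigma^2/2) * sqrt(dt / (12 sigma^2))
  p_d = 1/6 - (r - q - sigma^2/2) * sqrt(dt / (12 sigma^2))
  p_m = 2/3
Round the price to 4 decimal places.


dt = T/N = 0.375000; dx = sigma*sqrt(3*dt) = 0.604576
u = exp(dx) = 1.830476; d = 1/u = 0.546306
p_u = 0.119697, p_m = 0.666667, p_d = 0.213637
Discount per step: exp(-r*dt) = 0.995883
Stock lattice S(k, j) with j the centered position index:
  k=0: S(0,+0) = 24.2800
  k=1: S(1,-1) = 13.2643; S(1,+0) = 24.2800; S(1,+1) = 44.4440
  k=2: S(2,-2) = 7.2464; S(2,-1) = 13.2643; S(2,+0) = 24.2800; S(2,+1) = 44.4440; S(2,+2) = 81.3536
Terminal payoffs V(N, j) = max(S_T - K, 0):
  V(2,-2) = 0.000000; V(2,-1) = 0.000000; V(2,+0) = 0.500000; V(2,+1) = 20.663969; V(2,+2) = 57.573639
Backward induction: V(k, j) = exp(-r*dt) * [p_u * V(k+1, j+1) + p_m * V(k+1, j) + p_d * V(k+1, j-1)]
  V(1,-1) = exp(-r*dt) * [p_u*0.500000 + p_m*0.000000 + p_d*0.000000] = 0.059602
  V(1,+0) = exp(-r*dt) * [p_u*20.663969 + p_m*0.500000 + p_d*0.000000] = 2.795190
  V(1,+1) = exp(-r*dt) * [p_u*57.573639 + p_m*20.663969 + p_d*0.500000] = 20.688660
  V(0,+0) = exp(-r*dt) * [p_u*20.688660 + p_m*2.795190 + p_d*0.059602] = 4.334642

Answer: Price = V(0,0) = 4.3346


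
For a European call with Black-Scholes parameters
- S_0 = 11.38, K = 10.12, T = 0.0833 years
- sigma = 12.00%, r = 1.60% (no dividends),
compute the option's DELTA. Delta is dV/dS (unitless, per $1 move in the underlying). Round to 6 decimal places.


d1 = 3.4438997615; d2 = 3.4092656743
phi(d1) = 0.0010603446; exp(-qT) = 1.0000000000; exp(-rT) = 0.9986680878
N(d1) = 0.9997133059
Delta = exp(-qT) * N(d1) = 1.0000000000 * 0.9997133059 = 0.999713

Answer: Delta = 0.999713


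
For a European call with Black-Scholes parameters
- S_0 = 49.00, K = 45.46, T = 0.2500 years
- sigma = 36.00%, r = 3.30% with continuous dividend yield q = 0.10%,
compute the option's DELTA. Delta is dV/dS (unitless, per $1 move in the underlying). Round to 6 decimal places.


Answer: Delta = 0.709020

Derivation:
d1 = 0.5510415538; d2 = 0.3710415538
phi(d1) = 0.3427472684; exp(-qT) = 0.9997500312; exp(-rT) = 0.9917839379
N(d1) = 0.7091974053
Delta = exp(-qT) * N(d1) = 0.9997500312 * 0.7091974053 = 0.709020


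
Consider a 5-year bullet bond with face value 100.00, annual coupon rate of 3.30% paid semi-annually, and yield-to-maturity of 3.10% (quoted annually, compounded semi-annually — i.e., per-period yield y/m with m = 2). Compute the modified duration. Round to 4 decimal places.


Coupon per period c = face * coupon_rate / m = 1.650000
Periods per year m = 2; per-period yield y/m = 0.015500
Number of cashflows N = 10
Cashflows (t years, CF_t, discount factor 1/(1+y/m)^(m*t), PV):
  t = 0.5000: CF_t = 1.650000, DF = 0.984737, PV = 1.624815
  t = 1.0000: CF_t = 1.650000, DF = 0.969706, PV = 1.600015
  t = 1.5000: CF_t = 1.650000, DF = 0.954905, PV = 1.575593
  t = 2.0000: CF_t = 1.650000, DF = 0.940330, PV = 1.551544
  t = 2.5000: CF_t = 1.650000, DF = 0.925977, PV = 1.527863
  t = 3.0000: CF_t = 1.650000, DF = 0.911844, PV = 1.504542
  t = 3.5000: CF_t = 1.650000, DF = 0.897926, PV = 1.481578
  t = 4.0000: CF_t = 1.650000, DF = 0.884220, PV = 1.458964
  t = 4.5000: CF_t = 1.650000, DF = 0.870724, PV = 1.436695
  t = 5.0000: CF_t = 101.650000, DF = 0.857434, PV = 87.158170
Price P = sum_t PV_t = 100.919780
First compute Macaulay numerator sum_t t * PV_t:
  t * PV_t at t = 0.5000: 0.812408
  t * PV_t at t = 1.0000: 1.600015
  t * PV_t at t = 1.5000: 2.363390
  t * PV_t at t = 2.0000: 3.103089
  t * PV_t at t = 2.5000: 3.819657
  t * PV_t at t = 3.0000: 4.513627
  t * PV_t at t = 3.5000: 5.185522
  t * PV_t at t = 4.0000: 5.835855
  t * PV_t at t = 4.5000: 6.465128
  t * PV_t at t = 5.0000: 435.790852
Macaulay duration D = 469.489543 / 100.919780 = 4.652106
Modified duration = D / (1 + y/m) = 4.652106 / (1 + 0.015500) = 4.581099

Answer: Modified duration = 4.5811


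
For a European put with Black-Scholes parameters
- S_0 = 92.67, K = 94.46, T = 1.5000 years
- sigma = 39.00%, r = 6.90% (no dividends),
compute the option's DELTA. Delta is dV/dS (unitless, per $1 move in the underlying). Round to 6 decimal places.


Answer: Delta = -0.338904

Derivation:
d1 = 0.4154571830; d2 = -0.0621933168
phi(d1) = 0.3659564767; exp(-qT) = 1.0000000000; exp(-rT) = 0.9016760227
N(-d1) = 0.3389036266
Delta = -exp(-qT) * N(-d1) = -1.0000000000 * 0.3389036266 = -0.338904


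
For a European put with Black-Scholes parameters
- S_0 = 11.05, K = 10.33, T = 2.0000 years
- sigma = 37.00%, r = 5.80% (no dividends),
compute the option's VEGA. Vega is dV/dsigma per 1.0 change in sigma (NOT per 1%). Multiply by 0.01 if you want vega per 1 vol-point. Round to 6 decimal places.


Answer: Vega = 5.169327

Derivation:
d1 = 0.6120833732; d2 = 0.0888243551
phi(d1) = 0.3307933029; exp(-qT) = 1.0000000000; exp(-rT) = 0.8904752233
Vega = S * exp(-qT) * phi(d1) * sqrt(T) = 11.0500 * 1.0000000000 * 0.3307933029 * 1.4142135624 = 5.169327


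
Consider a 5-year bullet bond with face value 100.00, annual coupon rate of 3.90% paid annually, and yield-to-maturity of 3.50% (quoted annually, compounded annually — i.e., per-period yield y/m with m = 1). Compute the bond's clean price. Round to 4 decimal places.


Answer: Price = 101.8060

Derivation:
Coupon per period c = face * coupon_rate / m = 3.900000
Periods per year m = 1; per-period yield y/m = 0.035000
Number of cashflows N = 5
Cashflows (t years, CF_t, discount factor 1/(1+y/m)^(m*t), PV):
  t = 1.0000: CF_t = 3.900000, DF = 0.966184, PV = 3.768116
  t = 2.0000: CF_t = 3.900000, DF = 0.933511, PV = 3.640692
  t = 3.0000: CF_t = 3.900000, DF = 0.901943, PV = 3.517577
  t = 4.0000: CF_t = 3.900000, DF = 0.871442, PV = 3.398625
  t = 5.0000: CF_t = 103.900000, DF = 0.841973, PV = 87.481012
Price P = sum_t PV_t = 101.806021


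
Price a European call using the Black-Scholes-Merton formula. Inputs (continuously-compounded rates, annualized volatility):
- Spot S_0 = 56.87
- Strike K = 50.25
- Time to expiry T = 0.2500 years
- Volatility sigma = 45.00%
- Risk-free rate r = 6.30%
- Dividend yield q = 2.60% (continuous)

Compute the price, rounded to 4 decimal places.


d1 = (ln(S/K) + (r - q + 0.5*sigma^2) * T) / (sigma * sqrt(T)) = 0.70364406
d2 = d1 - sigma * sqrt(T) = 0.47864406
exp(-rT) = 0.98437338; exp(-qT) = 0.99352108
C = S_0 * exp(-qT) * N(d1) - K * exp(-rT) * N(d2)
N(d1) = 0.75917277; N(d2) = 0.68390407
C = 56.8700 * 0.99352108 * 0.75917277 - 50.2500 * 0.98437338 * 0.68390407 = 9.0653

Answer: Price = 9.0653


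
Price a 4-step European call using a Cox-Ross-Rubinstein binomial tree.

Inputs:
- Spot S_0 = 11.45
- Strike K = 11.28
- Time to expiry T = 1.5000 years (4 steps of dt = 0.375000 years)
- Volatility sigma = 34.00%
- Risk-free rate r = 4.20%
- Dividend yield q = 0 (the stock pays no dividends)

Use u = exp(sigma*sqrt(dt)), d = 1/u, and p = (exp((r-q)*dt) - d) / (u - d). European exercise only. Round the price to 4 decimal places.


dt = T/N = 0.375000
u = exp(sigma*sqrt(dt)) = 1.231468; d = 1/u = 0.812039
p = (exp((r-q)*dt) - d) / (u - d) = 0.485984
Discount per step: exp(-r*dt) = 0.984373
Stock lattice S(k, i) with i counting down-moves:
  k=0: S(0,0) = 11.4500
  k=1: S(1,0) = 14.1003; S(1,1) = 9.2978
  k=2: S(2,0) = 17.3641; S(2,1) = 11.4500; S(2,2) = 7.5502
  k=3: S(3,0) = 21.3833; S(3,1) = 14.1003; S(3,2) = 9.2978; S(3,3) = 6.1311
  k=4: S(4,0) = 26.3328; S(4,1) = 17.3641; S(4,2) = 11.4500; S(4,3) = 7.5502; S(4,4) = 4.9787
Terminal payoffs V(N, i) = max(S_T - K, 0):
  V(4,0) = 15.052825; V(4,1) = 6.084068; V(4,2) = 0.170000; V(4,3) = 0.000000; V(4,4) = 0.000000
Backward induction: V(k, i) = exp(-r*dt) * [p * V(k+1, i) + (1-p) * V(k+1, i+1)].
  V(3,0) = exp(-r*dt) * [p*15.052825 + (1-p)*6.084068] = 10.279555
  V(3,1) = exp(-r*dt) * [p*6.084068 + (1-p)*0.170000] = 2.996572
  V(3,2) = exp(-r*dt) * [p*0.170000 + (1-p)*0.000000] = 0.081326
  V(3,3) = exp(-r*dt) * [p*0.000000 + (1-p)*0.000000] = 0.000000
  V(2,0) = exp(-r*dt) * [p*10.279555 + (1-p)*2.996572] = 6.433850
  V(2,1) = exp(-r*dt) * [p*2.996572 + (1-p)*0.081326] = 1.474679
  V(2,2) = exp(-r*dt) * [p*0.081326 + (1-p)*0.000000] = 0.038906
  V(1,0) = exp(-r*dt) * [p*6.433850 + (1-p)*1.474679] = 3.824051
  V(1,1) = exp(-r*dt) * [p*1.474679 + (1-p)*0.038906] = 0.725157
  V(0,0) = exp(-r*dt) * [p*3.824051 + (1-p)*0.725157] = 2.196304

Answer: Price = V(0,0) = 2.1963


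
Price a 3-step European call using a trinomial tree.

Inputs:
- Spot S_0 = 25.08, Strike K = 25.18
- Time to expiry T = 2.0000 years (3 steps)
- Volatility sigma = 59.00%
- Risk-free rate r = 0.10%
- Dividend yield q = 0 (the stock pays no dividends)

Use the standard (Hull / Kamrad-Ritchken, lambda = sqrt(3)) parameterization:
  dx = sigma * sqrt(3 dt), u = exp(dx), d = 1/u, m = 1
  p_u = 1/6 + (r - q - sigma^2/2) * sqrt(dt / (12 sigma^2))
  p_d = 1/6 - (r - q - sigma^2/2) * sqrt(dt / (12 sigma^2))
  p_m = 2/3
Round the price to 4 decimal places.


Answer: Price = V(0,0) = 6.7575

Derivation:
dt = T/N = 0.666667; dx = sigma*sqrt(3*dt) = 0.834386
u = exp(dx) = 2.303399; d = 1/u = 0.434141
p_u = 0.097534, p_m = 0.666667, p_d = 0.235799
Discount per step: exp(-r*dt) = 0.999334
Stock lattice S(k, j) with j the centered position index:
  k=0: S(0,+0) = 25.0800
  k=1: S(1,-1) = 10.8883; S(1,+0) = 25.0800; S(1,+1) = 57.7693
  k=2: S(2,-2) = 4.7270; S(2,-1) = 10.8883; S(2,+0) = 25.0800; S(2,+1) = 57.7693; S(2,+2) = 133.0657
  k=3: S(3,-3) = 2.0522; S(3,-2) = 4.7270; S(3,-1) = 10.8883; S(3,+0) = 25.0800; S(3,+1) = 57.7693; S(3,+2) = 133.0657; S(3,+3) = 306.5034
Terminal payoffs V(N, j) = max(S_T - K, 0):
  V(3,-3) = 0.000000; V(3,-2) = 0.000000; V(3,-1) = 0.000000; V(3,+0) = 0.000000; V(3,+1) = 32.589255; V(3,+2) = 107.885664; V(3,+3) = 281.323361
Backward induction: V(k, j) = exp(-r*dt) * [p_u * V(k+1, j+1) + p_m * V(k+1, j) + p_d * V(k+1, j-1)]
  V(2,-2) = exp(-r*dt) * [p_u*0.000000 + p_m*0.000000 + p_d*0.000000] = 0.000000
  V(2,-1) = exp(-r*dt) * [p_u*0.000000 + p_m*0.000000 + p_d*0.000000] = 0.000000
  V(2,+0) = exp(-r*dt) * [p_u*32.589255 + p_m*0.000000 + p_d*0.000000] = 3.176442
  V(2,+1) = exp(-r*dt) * [p_u*107.885664 + p_m*32.589255 + p_d*0.000000] = 32.227198
  V(2,+2) = exp(-r*dt) * [p_u*281.323361 + p_m*107.885664 + p_d*32.589255] = 106.975551
  V(1,-1) = exp(-r*dt) * [p_u*3.176442 + p_m*0.000000 + p_d*0.000000] = 0.309605
  V(1,+0) = exp(-r*dt) * [p_u*32.227198 + p_m*3.176442 + p_d*0.000000] = 5.257369
  V(1,+1) = exp(-r*dt) * [p_u*106.975551 + p_m*32.227198 + p_d*3.176442] = 32.645783
  V(0,+0) = exp(-r*dt) * [p_u*32.645783 + p_m*5.257369 + p_d*0.309605] = 6.757485


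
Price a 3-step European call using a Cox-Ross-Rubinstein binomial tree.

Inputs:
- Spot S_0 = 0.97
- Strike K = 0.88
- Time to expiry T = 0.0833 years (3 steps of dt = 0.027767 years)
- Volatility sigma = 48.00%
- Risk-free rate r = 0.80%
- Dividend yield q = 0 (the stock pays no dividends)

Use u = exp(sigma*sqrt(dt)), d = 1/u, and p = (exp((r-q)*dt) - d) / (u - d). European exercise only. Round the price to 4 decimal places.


dt = T/N = 0.027767
u = exp(sigma*sqrt(dt)) = 1.083270; d = 1/u = 0.923131
p = (exp((r-q)*dt) - d) / (u - d) = 0.481402
Discount per step: exp(-r*dt) = 0.999778
Stock lattice S(k, i) with i counting down-moves:
  k=0: S(0,0) = 0.9700
  k=1: S(1,0) = 1.0508; S(1,1) = 0.8954
  k=2: S(2,0) = 1.1383; S(2,1) = 0.9700; S(2,2) = 0.8266
  k=3: S(3,0) = 1.2331; S(3,1) = 1.0508; S(3,2) = 0.8954; S(3,3) = 0.7631
Terminal payoffs V(N, i) = max(S_T - K, 0):
  V(3,0) = 0.353052; V(3,1) = 0.170772; V(3,2) = 0.015437; V(3,3) = 0.000000
Backward induction: V(k, i) = exp(-r*dt) * [p * V(k+1, i) + (1-p) * V(k+1, i+1)].
  V(2,0) = exp(-r*dt) * [p*0.353052 + (1-p)*0.170772] = 0.258465
  V(2,1) = exp(-r*dt) * [p*0.170772 + (1-p)*0.015437] = 0.090195
  V(2,2) = exp(-r*dt) * [p*0.015437 + (1-p)*0.000000] = 0.007430
  V(1,0) = exp(-r*dt) * [p*0.258465 + (1-p)*0.090195] = 0.171163
  V(1,1) = exp(-r*dt) * [p*0.090195 + (1-p)*0.007430] = 0.047263
  V(0,0) = exp(-r*dt) * [p*0.171163 + (1-p)*0.047263] = 0.106885

Answer: Price = V(0,0) = 0.1069


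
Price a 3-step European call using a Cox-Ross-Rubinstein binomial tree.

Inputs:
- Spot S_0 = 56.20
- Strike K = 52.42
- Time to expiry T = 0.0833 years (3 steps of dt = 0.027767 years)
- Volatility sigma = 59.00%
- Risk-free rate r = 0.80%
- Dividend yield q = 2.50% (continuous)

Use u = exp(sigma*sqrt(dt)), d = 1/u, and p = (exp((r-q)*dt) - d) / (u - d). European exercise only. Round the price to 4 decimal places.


Answer: Price = V(0,0) = 5.8281

Derivation:
dt = T/N = 0.027767
u = exp(sigma*sqrt(dt)) = 1.103309; d = 1/u = 0.906365
p = (exp((r-q)*dt) - d) / (u - d) = 0.473045
Discount per step: exp(-r*dt) = 0.999778
Stock lattice S(k, i) with i counting down-moves:
  k=0: S(0,0) = 56.2000
  k=1: S(1,0) = 62.0060; S(1,1) = 50.9377
  k=2: S(2,0) = 68.4117; S(2,1) = 56.2000; S(2,2) = 46.1681
  k=3: S(3,0) = 75.4792; S(3,1) = 62.0060; S(3,2) = 50.9377; S(3,3) = 41.8451
Terminal payoffs V(N, i) = max(S_T - K, 0):
  V(3,0) = 23.059248; V(3,1) = 9.585955; V(3,2) = 0.000000; V(3,3) = 0.000000
Backward induction: V(k, i) = exp(-r*dt) * [p * V(k+1, i) + (1-p) * V(k+1, i+1)].
  V(2,0) = exp(-r*dt) * [p*23.059248 + (1-p)*9.585955] = 15.955886
  V(2,1) = exp(-r*dt) * [p*9.585955 + (1-p)*0.000000] = 4.533582
  V(2,2) = exp(-r*dt) * [p*0.000000 + (1-p)*0.000000] = 0.000000
  V(1,0) = exp(-r*dt) * [p*15.955886 + (1-p)*4.533582] = 9.934640
  V(1,1) = exp(-r*dt) * [p*4.533582 + (1-p)*0.000000] = 2.144113
  V(0,0) = exp(-r*dt) * [p*9.934640 + (1-p)*2.144113] = 5.828089


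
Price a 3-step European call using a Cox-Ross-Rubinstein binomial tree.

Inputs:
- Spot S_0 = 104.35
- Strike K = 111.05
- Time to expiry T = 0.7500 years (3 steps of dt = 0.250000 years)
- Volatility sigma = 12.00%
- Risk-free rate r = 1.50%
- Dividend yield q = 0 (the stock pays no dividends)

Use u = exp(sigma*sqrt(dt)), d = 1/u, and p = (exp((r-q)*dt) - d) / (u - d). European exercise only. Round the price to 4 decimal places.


Answer: Price = V(0,0) = 1.8888

Derivation:
dt = T/N = 0.250000
u = exp(sigma*sqrt(dt)) = 1.061837; d = 1/u = 0.941765
p = (exp((r-q)*dt) - d) / (u - d) = 0.516294
Discount per step: exp(-r*dt) = 0.996257
Stock lattice S(k, i) with i counting down-moves:
  k=0: S(0,0) = 104.3500
  k=1: S(1,0) = 110.8026; S(1,1) = 98.2731
  k=2: S(2,0) = 117.6543; S(2,1) = 104.3500; S(2,2) = 92.5501
  k=3: S(3,0) = 124.9296; S(3,1) = 110.8026; S(3,2) = 98.2731; S(3,3) = 87.1604
Terminal payoffs V(N, i) = max(S_T - K, 0):
  V(3,0) = 13.879632; V(3,1) = 0.000000; V(3,2) = 0.000000; V(3,3) = 0.000000
Backward induction: V(k, i) = exp(-r*dt) * [p * V(k+1, i) + (1-p) * V(k+1, i+1)].
  V(2,0) = exp(-r*dt) * [p*13.879632 + (1-p)*0.000000] = 7.139154
  V(2,1) = exp(-r*dt) * [p*0.000000 + (1-p)*0.000000] = 0.000000
  V(2,2) = exp(-r*dt) * [p*0.000000 + (1-p)*0.000000] = 0.000000
  V(1,0) = exp(-r*dt) * [p*7.139154 + (1-p)*0.000000] = 3.672109
  V(1,1) = exp(-r*dt) * [p*0.000000 + (1-p)*0.000000] = 0.000000
  V(0,0) = exp(-r*dt) * [p*3.672109 + (1-p)*0.000000] = 1.888793


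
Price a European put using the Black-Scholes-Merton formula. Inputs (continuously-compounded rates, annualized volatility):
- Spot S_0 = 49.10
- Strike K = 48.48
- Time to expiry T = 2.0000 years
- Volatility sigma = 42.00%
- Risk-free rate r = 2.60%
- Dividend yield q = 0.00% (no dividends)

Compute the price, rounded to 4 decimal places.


d1 = (ln(S/K) + (r - q + 0.5*sigma^2) * T) / (sigma * sqrt(T)) = 0.40592592
d2 = d1 - sigma * sqrt(T) = -0.18804378
exp(-rT) = 0.94932887; exp(-qT) = 1.00000000
P = K * exp(-rT) * N(-d2) - S_0 * exp(-qT) * N(-d1)
N(-d1) = 0.34239852; N(-d2) = 0.57457883
P = 48.4800 * 0.94932887 * 0.57457883 - 49.1000 * 1.00000000 * 0.34239852 = 9.6323

Answer: Price = 9.6323


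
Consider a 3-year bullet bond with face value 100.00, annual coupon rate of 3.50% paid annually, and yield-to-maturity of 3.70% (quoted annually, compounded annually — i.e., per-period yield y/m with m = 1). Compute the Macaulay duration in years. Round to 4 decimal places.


Coupon per period c = face * coupon_rate / m = 3.500000
Periods per year m = 1; per-period yield y/m = 0.037000
Number of cashflows N = 3
Cashflows (t years, CF_t, discount factor 1/(1+y/m)^(m*t), PV):
  t = 1.0000: CF_t = 3.500000, DF = 0.964320, PV = 3.375121
  t = 2.0000: CF_t = 3.500000, DF = 0.929913, PV = 3.254697
  t = 3.0000: CF_t = 103.500000, DF = 0.896734, PV = 92.811989
Price P = sum_t PV_t = 99.441806
Macaulay numerator sum_t t * PV_t:
  t * PV_t at t = 1.0000: 3.375121
  t * PV_t at t = 2.0000: 6.509394
  t * PV_t at t = 3.0000: 278.435967
Macaulay duration D = (sum_t t * PV_t) / P = 288.320482 / 99.441806 = 2.899389

Answer: Macaulay duration = 2.8994 years


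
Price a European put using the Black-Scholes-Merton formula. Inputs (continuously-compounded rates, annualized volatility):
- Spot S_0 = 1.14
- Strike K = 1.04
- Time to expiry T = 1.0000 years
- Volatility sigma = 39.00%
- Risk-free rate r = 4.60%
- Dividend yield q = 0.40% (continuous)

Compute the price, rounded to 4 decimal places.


Answer: Price = 0.1029

Derivation:
d1 = (ln(S/K) + (r - q + 0.5*sigma^2) * T) / (sigma * sqrt(T)) = 0.53809628
d2 = d1 - sigma * sqrt(T) = 0.14809628
exp(-rT) = 0.95504196; exp(-qT) = 0.99600799
P = K * exp(-rT) * N(-d2) - S_0 * exp(-qT) * N(-d1)
N(-d1) = 0.29525529; N(-d2) = 0.44113339
P = 1.0400 * 0.95504196 * 0.44113339 - 1.1400 * 0.99600799 * 0.29525529 = 0.1029


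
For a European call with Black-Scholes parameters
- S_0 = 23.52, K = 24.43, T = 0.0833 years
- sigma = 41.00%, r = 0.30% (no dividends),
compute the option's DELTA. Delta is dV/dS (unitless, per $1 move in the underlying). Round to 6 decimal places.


d1 = -0.2595173208; d2 = -0.3778504523
phi(d1) = 0.3857317292; exp(-qT) = 1.0000000000; exp(-rT) = 0.9997501312
N(d1) = 0.3976180598
Delta = exp(-qT) * N(d1) = 1.0000000000 * 0.3976180598 = 0.397618

Answer: Delta = 0.397618
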